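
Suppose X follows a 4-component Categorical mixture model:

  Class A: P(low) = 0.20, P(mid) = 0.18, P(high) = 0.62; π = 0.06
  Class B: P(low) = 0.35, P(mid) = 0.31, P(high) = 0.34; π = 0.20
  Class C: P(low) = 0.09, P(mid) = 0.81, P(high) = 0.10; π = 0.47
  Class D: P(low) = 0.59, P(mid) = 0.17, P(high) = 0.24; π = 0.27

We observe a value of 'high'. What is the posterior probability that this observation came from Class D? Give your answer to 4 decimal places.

0.2986

The responsibility of component k is π_k f_k(x) divided by Σ_j π_j f_j(x).
Categorical probabilities:
  L_A = P(high | comp) = 0.62
  L_B = P(high | comp) = 0.34
  L_C = P(high | comp) = 0.10
  L_D = P(high | comp) = 0.24
Weight by the priors:
  π_A·L_A = 0.06 × 0.62 = 0.0372
  π_B·L_B = 0.20 × 0.34 = 0.068
  π_C·L_C = 0.47 × 0.1 = 0.047
  π_D·L_D = 0.27 × 0.24 = 0.0648
Denominator: 0.0372 + 0.068 + 0.047 + 0.0648 = 0.217
Responsibility of Class D: 0.0648 / 0.217 ≈ 0.2986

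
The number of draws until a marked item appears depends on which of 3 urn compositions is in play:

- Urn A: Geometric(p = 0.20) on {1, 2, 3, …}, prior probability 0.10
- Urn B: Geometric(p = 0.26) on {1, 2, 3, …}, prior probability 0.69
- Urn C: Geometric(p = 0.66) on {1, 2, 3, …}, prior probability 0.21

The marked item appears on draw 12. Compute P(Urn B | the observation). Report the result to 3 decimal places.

Apply Bayes' rule: the posterior for each component is proportional to its prior times its likelihood at x.
Evaluate each component's likelihood at the observed value:
  L_A = 0.20·(1−0.20)^11 = 0.20·0.0858993 = 0.0171799
  L_B = 0.26·(1−0.26)^11 = 0.26·0.0364375 = 0.00947376
  L_C = 0.66·(1−0.66)^11 = 0.66·7.01888e-06 = 4.63246e-06
Unnormalised posteriors:
  w_A·L_A = 0.10 × 0.0171799 = 0.00171799
  w_B·L_B = 0.69 × 0.00947376 = 0.00653689
  w_C·L_C = 0.21 × 4.63246e-06 = 9.72817e-07
Evidence: 0.00171799 + 0.00653689 + 9.72817e-07 = 0.00825585
Responsibility of Urn B: 0.00653689 / 0.00825585 ≈ 0.792

0.792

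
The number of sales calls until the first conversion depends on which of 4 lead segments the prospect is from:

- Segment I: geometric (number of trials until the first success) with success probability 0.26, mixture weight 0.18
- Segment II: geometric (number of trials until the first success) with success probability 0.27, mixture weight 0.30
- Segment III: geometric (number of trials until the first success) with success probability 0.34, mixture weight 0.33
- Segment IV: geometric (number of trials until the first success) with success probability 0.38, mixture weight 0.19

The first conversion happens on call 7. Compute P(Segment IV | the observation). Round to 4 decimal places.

0.1231

Posterior ∝ prior × likelihood, so P(k | x) ∝ P(Z=k) f_k(x); normalise over all components.
Geometric probabilities:
  f_I = 0.0426937
  f_II = 0.0408602
  f_III = 0.0281023
  f_IV = 0.0215841
Prior × likelihood for each component:
  P(Z=I)·f_I = 0.18 × 0.0426937 = 0.00768486
  P(Z=II)·f_II = 0.30 × 0.0408602 = 0.0122581
  P(Z=III)·f_III = 0.33 × 0.0281023 = 0.00927377
  P(Z=IV)·f_IV = 0.19 × 0.0215841 = 0.00410098
Marginal: 0.00768486 + 0.0122581 + 0.00927377 + 0.00410098 = 0.0333177
P(Segment IV | the observation) ≈ 0.1231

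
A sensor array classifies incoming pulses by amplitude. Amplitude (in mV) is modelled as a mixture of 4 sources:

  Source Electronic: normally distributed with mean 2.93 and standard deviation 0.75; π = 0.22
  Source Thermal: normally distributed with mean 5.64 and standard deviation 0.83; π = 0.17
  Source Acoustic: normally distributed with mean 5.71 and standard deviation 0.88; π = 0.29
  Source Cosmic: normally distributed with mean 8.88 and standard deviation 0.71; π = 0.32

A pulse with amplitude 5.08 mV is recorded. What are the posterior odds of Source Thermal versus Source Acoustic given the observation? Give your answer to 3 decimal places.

0.640

Only the two components matter; the odds are (P(Z=i) f_i(x)) / (P(Z=j) f_j(x)).
Component likelihoods at x = 5.08 mV:
  L_Electronic = (1/(0.75·√(2π)))·exp(−(5.08−2.93)²/(2·0.75²)) = 0.531923·exp(-4.10889) = 0.00873738
  L_Thermal = (1/(0.83·√(2π)))·exp(−(5.08−5.64)²/(2·0.83²)) = 0.480653·exp(-0.22761) = 0.382809
  L_Acoustic = (1/(0.88·√(2π)))·exp(−(5.08−5.71)²/(2·0.88²)) = 0.453344·exp(-0.25626) = 0.35086
  L_Cosmic = (1/(0.71·√(2π)))·exp(−(5.08−8.88)²/(2·0.71²)) = 0.561891·exp(-14.32256) = 3.38411e-07
0.0650776 / 0.101749 ≈ 0.640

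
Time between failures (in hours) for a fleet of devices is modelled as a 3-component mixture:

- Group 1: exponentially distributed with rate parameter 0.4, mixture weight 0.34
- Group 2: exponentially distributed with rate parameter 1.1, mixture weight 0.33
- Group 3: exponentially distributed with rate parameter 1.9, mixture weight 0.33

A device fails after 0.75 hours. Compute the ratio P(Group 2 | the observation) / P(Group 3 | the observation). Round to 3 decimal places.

1.055

The posterior odds equal the prior odds times the likelihood ratio: (w_i/w_j)·(f_i(x)/f_j(x)).
Evaluate each component's likelihood at the observed value:
  f_1 = 0.296327
  f_2 = 0.482058
  f_3 = 0.456966
0.159079 / 0.150799 ≈ 1.055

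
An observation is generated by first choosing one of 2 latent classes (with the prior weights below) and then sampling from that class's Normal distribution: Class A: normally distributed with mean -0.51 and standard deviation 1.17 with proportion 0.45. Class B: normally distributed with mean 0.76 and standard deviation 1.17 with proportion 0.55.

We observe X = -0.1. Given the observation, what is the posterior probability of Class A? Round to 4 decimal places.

0.5020

The responsibility of component k is P(Z=k) f_k(x) divided by Σ_j P(Z=j) f_j(x).
Component likelihoods at x = -0.1:
  f_A = 0.32067
  f_B = 0.260257
Weight by the priors:
  P(Z=A)·f_A = 0.45 × 0.32067 = 0.144302
  P(Z=B)·f_B = 0.55 × 0.260257 = 0.143141
Sum: 0.144302 + 0.143141 = 0.287443
So the posterior for Class A is 0.144302 / 0.287443 ≈ 0.5020.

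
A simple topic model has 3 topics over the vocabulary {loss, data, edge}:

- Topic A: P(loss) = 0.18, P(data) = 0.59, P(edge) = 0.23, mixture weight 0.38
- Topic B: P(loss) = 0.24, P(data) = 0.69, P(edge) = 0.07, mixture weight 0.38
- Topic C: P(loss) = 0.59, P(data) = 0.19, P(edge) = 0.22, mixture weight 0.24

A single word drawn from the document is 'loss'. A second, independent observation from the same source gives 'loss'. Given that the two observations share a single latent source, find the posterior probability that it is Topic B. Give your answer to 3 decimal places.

Posterior ∝ prior × likelihood, so P(k | x) ∝ π_k f_k(x); normalise over all components.
Since both observations come from the same component, the likelihood for component k is f_k(x₁)·f_k(x₂).
  p_A = [P(loss | comp) = 0.18] × [0.18] = 0.0324
  p_B = [P(loss | comp) = 0.24] × [0.24] = 0.0576
  p_C = [P(loss | comp) = 0.59] × [0.59] = 0.3481
Multiply by the mixture weights:
  π_A·p_A = 0.38 × 0.0324 = 0.012312
  π_B·p_B = 0.38 × 0.0576 = 0.021888
  π_C·p_C = 0.24 × 0.3481 = 0.083544
Sum: 0.012312 + 0.021888 + 0.083544 = 0.117744
P(Topic B | data) ≈ 0.186

0.186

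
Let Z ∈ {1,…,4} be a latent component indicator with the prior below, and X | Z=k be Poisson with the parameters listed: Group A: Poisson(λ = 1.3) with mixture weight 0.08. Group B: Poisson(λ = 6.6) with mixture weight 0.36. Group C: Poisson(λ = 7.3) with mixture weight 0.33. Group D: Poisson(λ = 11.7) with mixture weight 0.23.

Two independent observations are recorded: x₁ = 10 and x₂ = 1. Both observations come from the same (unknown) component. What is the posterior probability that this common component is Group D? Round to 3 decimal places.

P(component k | x) = π_k·f_k(x) / marginal(x), where marginal(x) = Σ_j π_j·f_j(x).
Since both observations come from the same component, the likelihood for component k is f_k(x₁)·f_k(x₂).
  p_A = [1.03535e-06] × [0.354291] = 3.66816e-07
  p_B = [0.058794] × [0.00897843] = 0.000527877
  p_C = [0.0800048] × [0.00493143] = 0.000394538
  p_D = [0.109863] × [9.70377e-05] = 1.06608e-05
Multiply by the mixture weights:
  π_A·p_A = 0.08 × 3.66816e-07 = 2.93453e-08
  π_B·p_B = 0.36 × 0.000527877 = 0.000190036
  π_C·p_C = 0.33 × 0.000394538 = 0.000130198
  π_D·p_D = 0.23 × 1.06608e-05 = 2.45199e-06
Normaliser: 2.93453e-08 + 0.000190036 + 0.000130198 + 2.45199e-06 = 0.000322715
Responsibility of Group D: 2.45199e-06 / 0.000322715 ≈ 0.008

0.008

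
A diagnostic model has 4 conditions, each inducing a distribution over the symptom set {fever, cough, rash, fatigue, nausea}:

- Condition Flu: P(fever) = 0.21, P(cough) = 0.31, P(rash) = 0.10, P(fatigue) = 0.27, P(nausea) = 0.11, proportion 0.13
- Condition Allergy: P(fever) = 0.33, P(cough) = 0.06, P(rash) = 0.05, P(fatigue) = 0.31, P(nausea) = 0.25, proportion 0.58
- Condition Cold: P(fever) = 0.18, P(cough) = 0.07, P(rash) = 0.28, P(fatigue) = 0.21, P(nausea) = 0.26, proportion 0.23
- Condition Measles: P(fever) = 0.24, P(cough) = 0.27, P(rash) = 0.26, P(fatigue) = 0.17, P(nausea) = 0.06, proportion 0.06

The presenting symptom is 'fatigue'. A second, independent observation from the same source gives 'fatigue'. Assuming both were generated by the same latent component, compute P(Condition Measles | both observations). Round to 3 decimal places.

Apply Bayes' rule: the posterior for each component is proportional to its prior times its likelihood at x.
Since both observations come from the same component, the likelihood for component k is f_k(x₁)·f_k(x₂).
  L_Flu = [P(fatigue | comp) = 0.27] × [0.27] = 0.0729
  L_Allergy = [P(fatigue | comp) = 0.31] × [0.31] = 0.0961
  L_Cold = [P(fatigue | comp) = 0.21] × [0.21] = 0.0441
  L_Measles = [P(fatigue | comp) = 0.17] × [0.17] = 0.0289
Prior × likelihood for each component:
  P(Z=Flu)·L_Flu = 0.13 × 0.0729 = 0.009477
  P(Z=Allergy)·L_Allergy = 0.58 × 0.0961 = 0.055738
  P(Z=Cold)·L_Cold = 0.23 × 0.0441 = 0.010143
  P(Z=Measles)·L_Measles = 0.06 × 0.0289 = 0.001734
Evidence: 0.009477 + 0.055738 + 0.010143 + 0.001734 = 0.077092
P(Condition Measles | x₁, x₂) ≈ 0.022

0.022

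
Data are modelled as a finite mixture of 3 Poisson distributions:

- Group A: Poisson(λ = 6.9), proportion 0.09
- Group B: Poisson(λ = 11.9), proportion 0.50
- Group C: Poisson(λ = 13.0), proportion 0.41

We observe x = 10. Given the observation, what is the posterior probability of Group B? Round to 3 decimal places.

0.563

By Bayes' theorem, P(k | x) = π_k f_k(x) / Σ_j π_j f_j(x).
Poisson probabilities:
  f_A = e^(−6.9)·6.9^10/10! = 0.0679354
  f_B = e^(−11.9)·11.9^10/10! = 0.106562
  f_C = e^(−13.0)·13.0^10/10! = 0.0858702
Prior × likelihood for each component:
  π_A·f_A = 0.09 × 0.0679354 = 0.00611418
  π_B·f_B = 0.50 × 0.106562 = 0.053281
  π_C·f_C = 0.41 × 0.0858702 = 0.0352068
Evidence: 0.00611418 + 0.053281 + 0.0352068 = 0.0946019
P(Group B | 10) ≈ 0.563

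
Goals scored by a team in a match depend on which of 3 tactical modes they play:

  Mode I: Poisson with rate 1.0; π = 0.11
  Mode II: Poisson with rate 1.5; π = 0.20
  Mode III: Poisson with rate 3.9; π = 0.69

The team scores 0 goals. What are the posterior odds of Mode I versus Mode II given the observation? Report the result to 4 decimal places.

Since P(k|x) ∝ π_k f_k(x), the posterior odds are π_i f_i(x) / (π_j f_j(x)).
Evaluate each component's likelihood at the observed value:
  L_I = 0.367879
  L_II = 0.22313
  L_III = 0.0202419
Odds = (0.11/0.20) × (0.367879/0.22313) = 0.55 × 1.64872 ≈ 0.9068

0.9068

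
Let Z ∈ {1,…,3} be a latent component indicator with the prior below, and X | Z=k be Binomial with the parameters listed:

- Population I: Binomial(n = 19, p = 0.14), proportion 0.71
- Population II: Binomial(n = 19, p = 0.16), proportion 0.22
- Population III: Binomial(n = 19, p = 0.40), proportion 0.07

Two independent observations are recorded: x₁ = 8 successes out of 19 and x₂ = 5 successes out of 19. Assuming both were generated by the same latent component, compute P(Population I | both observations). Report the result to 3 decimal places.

By Bayes' theorem, P(k | x) = π_k f_k(x) / Σ_j π_j f_j(x).
Since both observations come from the same component, the likelihood for component k is f_k(x₁)·f_k(x₂).
  f_I = [C(19,8)·0.14^8·0.86^11 = 75582·1.47579e-07·0.190319 = 0.00212288] × [0.0757048] = 0.000160712
  f_II = [C(19,8)·0.16^8·0.84^11 = 75582·4.29497e-07·0.146917 = 0.00476925] × [0.106173] = 0.000506367
  f_III = [C(19,8)·0.40^8·0.60^11 = 75582·0.00065536·0.00362797 = 0.179706] × [0.0933088] = 0.0167681
Weight by the priors:
  π_I·f_I = 0.71 × 0.000160712 = 0.000114106
  π_II·f_II = 0.22 × 0.000506367 = 0.000111401
  π_III·f_III = 0.07 × 0.0167681 = 0.00117377
Normaliser: 0.000114106 + 0.000111401 + 0.00117377 = 0.00139928
Responsibility of Population I: 0.000114106 / 0.00139928 ≈ 0.082

0.082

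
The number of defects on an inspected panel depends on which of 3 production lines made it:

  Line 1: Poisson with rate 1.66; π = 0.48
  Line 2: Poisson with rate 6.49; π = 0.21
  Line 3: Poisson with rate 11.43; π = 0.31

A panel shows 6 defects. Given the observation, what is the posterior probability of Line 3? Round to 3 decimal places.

0.226

The responsibility of component k is π_k f_k(x) divided by Σ_j π_j f_j(x).
Poisson probabilities:
  L_1 = e^(−1.66)·1.66^6/6! = 0.0055257
  L_2 = e^(−6.49)·6.49^6/6! = 0.157603
  L_3 = e^(−11.43)·11.43^6/6! = 0.033648
Prior × likelihood for each component:
  π_1·L_1 = 0.48 × 0.0055257 = 0.00265234
  π_2·L_2 = 0.21 × 0.157603 = 0.0330966
  π_3·L_3 = 0.31 × 0.033648 = 0.0104309
Normaliser: 0.00265234 + 0.0330966 + 0.0104309 = 0.0461798
P(Line 3 | 6 defects) = 0.0104309 / 0.0461798 ≈ 0.226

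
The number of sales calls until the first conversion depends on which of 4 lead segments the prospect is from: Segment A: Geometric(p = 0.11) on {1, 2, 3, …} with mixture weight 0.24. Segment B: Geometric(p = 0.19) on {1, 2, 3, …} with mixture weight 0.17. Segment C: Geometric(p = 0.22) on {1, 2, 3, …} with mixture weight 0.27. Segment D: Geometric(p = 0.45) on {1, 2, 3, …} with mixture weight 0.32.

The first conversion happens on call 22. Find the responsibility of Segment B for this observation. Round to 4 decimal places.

0.1292

Apply Bayes' rule: the posterior for each component is proportional to its prior times its likelihood at x.
Geometric probabilities:
  L_A = 0.11·(1−0.11)^21 = 0.11·0.0865347 = 0.00951881
  L_B = 0.19·(1−0.19)^21 = 0.19·0.0119725 = 0.00227478
  L_C = 0.22·(1−0.22)^21 = 0.22·0.00541984 = 0.00119237
  L_D = 0.45·(1−0.45)^21 = 0.45·3.52871e-06 = 1.58792e-06
Prior × likelihood for each component:
  π_A·L_A = 0.24 × 0.00951881 = 0.00228452
  π_B·L_B = 0.17 × 0.00227478 = 0.000386712
  π_C·L_C = 0.27 × 0.00119237 = 0.000321939
  π_D·L_D = 0.32 × 1.58792e-06 = 5.08135e-07
Evidence: 0.00228452 + 0.000386712 + 0.000321939 + 5.08135e-07 = 0.00299367
So the posterior for Segment B is 0.000386712 / 0.00299367 ≈ 0.1292.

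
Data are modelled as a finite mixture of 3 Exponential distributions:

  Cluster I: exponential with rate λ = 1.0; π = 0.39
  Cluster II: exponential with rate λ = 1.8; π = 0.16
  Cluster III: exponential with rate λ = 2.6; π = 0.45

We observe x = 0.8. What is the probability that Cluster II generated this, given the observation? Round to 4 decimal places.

Apply Bayes' rule: the posterior for each component is proportional to its prior times its likelihood at x.
Evaluate each component's likelihood at the observed value:
  L_I = 1.0·e^(−1.0·0.8) = 1.0·e^(−0.8000) = 0.449329
  L_II = 1.8·e^(−1.8·0.8) = 1.8·e^(−1.4400) = 0.42647
  L_III = 2.6·e^(−2.6·0.8) = 2.6·e^(−2.0800) = 0.324819
Multiply by the mixture weights:
  π_I·L_I = 0.39 × 0.449329 = 0.175238
  π_II·L_II = 0.16 × 0.42647 = 0.0682352
  π_III·L_III = 0.45 × 0.324819 = 0.146168
Denominator: 0.175238 + 0.0682352 + 0.146168 = 0.389642
P(Cluster II | data) = 0.0682352 / 0.389642 ≈ 0.1751

0.1751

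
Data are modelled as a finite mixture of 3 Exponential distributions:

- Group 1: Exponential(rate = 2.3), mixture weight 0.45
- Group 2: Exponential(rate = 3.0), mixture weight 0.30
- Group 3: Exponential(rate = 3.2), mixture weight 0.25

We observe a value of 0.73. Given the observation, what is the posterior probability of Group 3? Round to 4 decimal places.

Apply Bayes' rule: the posterior for each component is proportional to its prior times its likelihood at x.
Evaluate each component's likelihood at the observed value:
  L_1 = 0.429089
  L_2 = 0.33575
  L_3 = 0.309484
Multiply by the mixture weights:
  π_1·L_1 = 0.45 × 0.429089 = 0.19309
  π_2·L_2 = 0.30 × 0.33575 = 0.100725
  π_3·L_3 = 0.25 × 0.309484 = 0.077371
Normaliser: 0.19309 + 0.100725 + 0.077371 = 0.371186
P(Group 3 | data) = 0.077371 / 0.371186 ≈ 0.2084

0.2084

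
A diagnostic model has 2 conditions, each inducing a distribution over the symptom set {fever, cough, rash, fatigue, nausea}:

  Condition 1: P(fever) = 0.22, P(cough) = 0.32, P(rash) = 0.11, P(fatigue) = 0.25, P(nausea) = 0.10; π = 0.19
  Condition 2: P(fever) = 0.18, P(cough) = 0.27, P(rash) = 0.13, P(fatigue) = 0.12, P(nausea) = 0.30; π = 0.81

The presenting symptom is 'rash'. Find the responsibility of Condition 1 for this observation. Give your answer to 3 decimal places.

0.166

P(component k | x) = w_k·f_k(x) / marginal(x), where marginal(x) = Σ_j w_j·f_j(x).
Evaluate each component's likelihood at the observed value:
  p_1 = P(rash | comp) = 0.11
  p_2 = P(rash | comp) = 0.13
Unnormalised posteriors:
  w_1·p_1 = 0.19 × 0.11 = 0.0209
  w_2·p_2 = 0.81 × 0.13 = 0.1053
Denominator: 0.0209 + 0.1053 = 0.1262
Responsibility of Condition 1: 0.0209 / 0.1262 ≈ 0.166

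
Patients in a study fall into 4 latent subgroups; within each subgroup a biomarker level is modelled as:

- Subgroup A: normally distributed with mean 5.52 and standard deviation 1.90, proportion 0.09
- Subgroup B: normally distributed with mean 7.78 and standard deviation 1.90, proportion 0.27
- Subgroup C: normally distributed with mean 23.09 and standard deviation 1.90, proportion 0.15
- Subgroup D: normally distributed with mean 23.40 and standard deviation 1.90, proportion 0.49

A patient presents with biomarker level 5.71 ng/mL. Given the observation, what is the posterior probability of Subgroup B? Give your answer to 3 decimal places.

The responsibility of component k is w_k f_k(x) divided by Σ_j w_j f_j(x).
Component likelihoods at x = 5.71 ng/mL:
  L_A = (1/(1.90·√(2π)))·exp(−(5.71−5.52)²/(2·1.90²)) = 0.209970·exp(-0.00500) = 0.208922
  L_B = (1/(1.90·√(2π)))·exp(−(5.71−7.78)²/(2·1.90²)) = 0.209970·exp(-0.59348) = 0.115988
  L_C = (1/(1.90·√(2π)))·exp(−(5.71−23.09)²/(2·1.90²)) = 0.209970·exp(-41.83717) = 1.4207e-19
  L_D = (1/(1.90·√(2π)))·exp(−(5.71−23.40)²/(2·1.90²)) = 0.209970·exp(-43.34295) = 3.15175e-20
Unnormalised posteriors:
  w_A·L_A = 0.09 × 0.208922 = 0.018803
  w_B·L_B = 0.27 × 0.115988 = 0.0313167
  w_C·L_C = 0.15 × 1.4207e-19 = 2.13105e-20
  w_D·L_D = 0.49 × 3.15175e-20 = 1.54436e-20
Evidence: 0.018803 + 0.0313167 + 2.13105e-20 + 1.54436e-20 = 0.0501198
P(Subgroup B | data) = 0.0313167 / 0.0501198 ≈ 0.625

0.625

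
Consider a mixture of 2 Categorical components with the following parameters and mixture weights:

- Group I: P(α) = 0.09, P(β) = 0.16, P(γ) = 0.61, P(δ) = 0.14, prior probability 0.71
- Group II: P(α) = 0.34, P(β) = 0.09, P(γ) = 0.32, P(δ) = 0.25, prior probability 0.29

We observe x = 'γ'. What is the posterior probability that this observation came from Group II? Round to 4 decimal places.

Apply Bayes' rule: the posterior for each component is proportional to its prior times its likelihood at x.
Categorical probabilities:
  L_I = P(γ | comp) = 0.61
  L_II = P(γ | comp) = 0.32
Prior × likelihood for each component:
  P(Z=I)·L_I = 0.71 × 0.61 = 0.4331
  P(Z=II)·L_II = 0.29 × 0.32 = 0.0928
Marginal: 0.4331 + 0.0928 = 0.5259
So the posterior for Group II is 0.0928 / 0.5259 ≈ 0.1765.

0.1765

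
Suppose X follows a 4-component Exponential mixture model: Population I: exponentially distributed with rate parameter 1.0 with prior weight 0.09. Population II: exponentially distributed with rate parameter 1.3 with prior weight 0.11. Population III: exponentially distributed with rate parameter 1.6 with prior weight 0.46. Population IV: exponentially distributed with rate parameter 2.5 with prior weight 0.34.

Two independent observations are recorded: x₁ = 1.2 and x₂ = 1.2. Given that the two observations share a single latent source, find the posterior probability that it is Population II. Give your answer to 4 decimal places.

0.1748

Posterior ∝ prior × likelihood, so P(k | x) ∝ w_k f_k(x); normalise over all components.
Since both observations come from the same component, the likelihood for component k is f_k(x₁)·f_k(x₂).
  p_I = [1.0·e^(−1.0·1.2) = 1.0·e^(−1.2000) = 0.301194] × [0.301194] = 0.090718
  p_II = [1.3·e^(−1.3·1.2) = 1.3·e^(−1.5600) = 0.273177] × [0.273177] = 0.0746256
  p_III = [1.6·e^(−1.6·1.2) = 1.6·e^(−1.9200) = 0.234571] × [0.234571] = 0.0550236
  p_IV = [2.5·e^(−2.5·1.2) = 2.5·e^(−3.0000) = 0.124468] × [0.124468] = 0.0154922
Unnormalised posteriors:
  w_I·p_I = 0.09 × 0.090718 = 0.00816462
  w_II·p_II = 0.11 × 0.0746256 = 0.00820882
  w_III·p_III = 0.46 × 0.0550236 = 0.0253109
  w_IV·p_IV = 0.34 × 0.0154922 = 0.00526735
Sum: 0.00816462 + 0.00820882 + 0.0253109 + 0.00526735 = 0.0469516
P(Population II | x₁,x₂) = 0.00820882 / 0.0469516 ≈ 0.1748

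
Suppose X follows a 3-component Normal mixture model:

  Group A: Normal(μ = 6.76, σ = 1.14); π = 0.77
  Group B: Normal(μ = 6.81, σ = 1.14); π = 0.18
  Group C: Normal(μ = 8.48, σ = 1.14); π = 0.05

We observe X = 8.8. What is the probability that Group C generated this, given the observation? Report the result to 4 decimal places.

By Bayes' theorem, P(k | x) = π_k f_k(x) / Σ_j π_j f_j(x).
Normal densities:
  L_A = 0.0705753
  L_B = 0.0762643
  L_C = 0.336431
Weight by the priors:
  π_A·L_A = 0.77 × 0.0705753 = 0.054343
  π_B·L_B = 0.18 × 0.0762643 = 0.0137276
  π_C·L_C = 0.05 × 0.336431 = 0.0168215
Denominator: 0.054343 + 0.0137276 + 0.0168215 = 0.0848921
Responsibility of Group C: 0.0168215 / 0.0848921 ≈ 0.1982

0.1982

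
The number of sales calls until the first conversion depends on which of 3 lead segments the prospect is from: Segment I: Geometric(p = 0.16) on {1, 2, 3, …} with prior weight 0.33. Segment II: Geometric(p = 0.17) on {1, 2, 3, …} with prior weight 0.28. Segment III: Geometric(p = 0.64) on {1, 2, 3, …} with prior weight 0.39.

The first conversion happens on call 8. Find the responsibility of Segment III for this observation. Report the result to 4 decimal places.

The responsibility of component k is w_k f_k(x) divided by Σ_j w_j f_j(x).
Geometric probabilities:
  p_I = 0.0472145
  p_II = 0.0461313
  p_III = 0.000501531
Prior × likelihood for each component:
  w_I·p_I = 0.33 × 0.0472145 = 0.0155808
  w_II·p_II = 0.28 × 0.0461313 = 0.0129168
  w_III·p_III = 0.39 × 0.000501531 = 0.000195597
Normaliser: 0.0155808 + 0.0129168 + 0.000195597 = 0.0286931
P(Segment III | x) ≈ 0.0068

0.0068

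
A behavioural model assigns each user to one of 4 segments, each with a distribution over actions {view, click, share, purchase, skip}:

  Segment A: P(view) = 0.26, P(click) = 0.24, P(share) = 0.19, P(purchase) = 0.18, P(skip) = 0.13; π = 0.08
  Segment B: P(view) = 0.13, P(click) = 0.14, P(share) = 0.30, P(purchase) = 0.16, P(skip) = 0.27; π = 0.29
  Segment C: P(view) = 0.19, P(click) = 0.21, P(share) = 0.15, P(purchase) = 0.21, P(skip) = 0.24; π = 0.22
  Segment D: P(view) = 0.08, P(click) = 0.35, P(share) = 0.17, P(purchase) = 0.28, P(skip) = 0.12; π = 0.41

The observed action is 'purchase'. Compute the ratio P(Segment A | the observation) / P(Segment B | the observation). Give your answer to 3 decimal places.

Only the two components matter; the odds are (P(Z=i) f_i(x)) / (P(Z=j) f_j(x)).
Categorical probabilities:
  p_A = 0.18
  p_B = 0.16
  p_C = 0.21
  p_D = 0.28
Posterior odds = (P(Z=A)·p_A) / (P(Z=B)·p_B) = (0.08·0.18) / (0.29·0.16) = 0.0144 / 0.0464 ≈ 0.310

0.310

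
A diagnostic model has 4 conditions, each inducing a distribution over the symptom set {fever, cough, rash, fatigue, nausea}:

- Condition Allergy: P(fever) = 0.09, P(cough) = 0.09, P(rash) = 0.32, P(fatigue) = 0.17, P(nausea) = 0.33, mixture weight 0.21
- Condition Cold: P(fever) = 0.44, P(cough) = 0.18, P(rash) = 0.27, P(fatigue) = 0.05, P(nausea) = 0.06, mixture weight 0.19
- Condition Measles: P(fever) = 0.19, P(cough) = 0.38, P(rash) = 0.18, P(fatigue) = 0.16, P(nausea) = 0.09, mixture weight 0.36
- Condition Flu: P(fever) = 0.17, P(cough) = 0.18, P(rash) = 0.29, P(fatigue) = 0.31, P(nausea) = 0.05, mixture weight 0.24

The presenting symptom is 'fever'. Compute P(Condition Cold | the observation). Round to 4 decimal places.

0.3949

The responsibility of component k is π_k f_k(x) divided by Σ_j π_j f_j(x).
Evaluate each component's likelihood at the observed value:
  f_Allergy = P(fever | comp) = 0.09
  f_Cold = P(fever | comp) = 0.44
  f_Measles = P(fever | comp) = 0.19
  f_Flu = P(fever | comp) = 0.17
Unnormalised posteriors:
  π_Allergy·f_Allergy = 0.21 × 0.09 = 0.0189
  π_Cold·f_Cold = 0.19 × 0.44 = 0.0836
  π_Measles·f_Measles = 0.36 × 0.19 = 0.0684
  π_Flu·f_Flu = 0.24 × 0.17 = 0.0408
Normaliser: 0.0189 + 0.0836 + 0.0684 + 0.0408 = 0.2117
P(Condition Cold | x) = 0.0836 / 0.2117 ≈ 0.3949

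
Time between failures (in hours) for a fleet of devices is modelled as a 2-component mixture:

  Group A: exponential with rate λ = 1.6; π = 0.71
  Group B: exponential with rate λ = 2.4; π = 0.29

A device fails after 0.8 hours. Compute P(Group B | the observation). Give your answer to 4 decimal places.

By Bayes' theorem, P(k | x) = π_k f_k(x) / Σ_j π_j f_j(x).
Exponential densities:
  L_A = 1.6·e^(−1.6·0.8) = 1.6·e^(−1.2800) = 0.44486
  L_B = 2.4·e^(−2.4·0.8) = 2.4·e^(−1.9200) = 0.351857
Prior × likelihood for each component:
  π_A·L_A = 0.71 × 0.44486 = 0.31585
  π_B·L_B = 0.29 × 0.351857 = 0.102038
Sum: 0.31585 + 0.102038 = 0.417889
P(Group B | data) ≈ 0.2442

0.2442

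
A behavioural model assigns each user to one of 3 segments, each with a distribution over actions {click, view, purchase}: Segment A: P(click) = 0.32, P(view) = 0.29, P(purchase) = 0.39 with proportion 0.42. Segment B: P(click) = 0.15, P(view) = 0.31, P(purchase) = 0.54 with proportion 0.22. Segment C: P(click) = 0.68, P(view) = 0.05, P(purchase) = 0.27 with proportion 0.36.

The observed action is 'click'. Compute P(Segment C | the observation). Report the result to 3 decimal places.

Posterior ∝ prior × likelihood, so P(k | x) ∝ P(Z=k) f_k(x); normalise over all components.
Evaluate each component's likelihood at the observed value:
  L_A = P(click | comp) = 0.32
  L_B = P(click | comp) = 0.15
  L_C = P(click | comp) = 0.68
Multiply by the mixture weights:
  P(Z=A)·L_A = 0.42 × 0.32 = 0.1344
  P(Z=B)·L_B = 0.22 × 0.15 = 0.033
  P(Z=C)·L_C = 0.36 × 0.68 = 0.2448
Denominator: 0.1344 + 0.033 + 0.2448 = 0.4122
P(Segment C | the observation) ≈ 0.594

0.594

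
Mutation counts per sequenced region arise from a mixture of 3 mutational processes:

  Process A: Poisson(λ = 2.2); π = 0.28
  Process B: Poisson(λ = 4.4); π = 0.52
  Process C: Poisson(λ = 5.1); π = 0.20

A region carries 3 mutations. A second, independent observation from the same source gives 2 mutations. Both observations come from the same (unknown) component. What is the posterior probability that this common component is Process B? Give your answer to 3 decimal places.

0.389

By Bayes' theorem, P(k | x) = P(Z=k) f_k(x) / Σ_j P(Z=j) f_j(x).
Since both observations come from the same component, the likelihood for component k is f_k(x₁)·f_k(x₂).
  f_A = [e^(−2.2)·2.2^3/3! = 0.196639] × [0.268144] = 0.0527274
  f_B = [e^(−4.4)·4.4^3/3! = 0.174305] × [0.118845] = 0.0207153
  f_C = [e^(−5.1)·5.1^3/3! = 0.13479] × [0.0792882] = 0.0106872
Multiply by the mixture weights:
  P(Z=A)·f_A = 0.28 × 0.0527274 = 0.0147637
  P(Z=B)·f_B = 0.52 × 0.0207153 = 0.0107719
  P(Z=C)·f_C = 0.20 × 0.0106872 = 0.00213745
Sum: 0.0147637 + 0.0107719 + 0.00213745 = 0.0276731
So the posterior for Process B is 0.0107719 / 0.0276731 ≈ 0.389.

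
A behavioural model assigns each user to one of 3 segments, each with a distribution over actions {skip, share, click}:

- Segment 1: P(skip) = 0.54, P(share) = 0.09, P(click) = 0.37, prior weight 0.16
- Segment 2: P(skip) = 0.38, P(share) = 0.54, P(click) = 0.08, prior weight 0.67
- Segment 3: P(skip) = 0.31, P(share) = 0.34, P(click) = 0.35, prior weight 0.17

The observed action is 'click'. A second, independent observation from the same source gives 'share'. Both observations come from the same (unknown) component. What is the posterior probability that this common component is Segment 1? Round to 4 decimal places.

0.0978

Apply Bayes' rule: the posterior for each component is proportional to its prior times its likelihood at x.
Since both observations come from the same component, the likelihood for component k is f_k(x₁)·f_k(x₂).
  f_1 = [P(click | comp) = 0.37] × [0.09] = 0.0333
  f_2 = [P(click | comp) = 0.08] × [0.54] = 0.0432
  f_3 = [P(click | comp) = 0.35] × [0.34] = 0.119
Unnormalised posteriors:
  π_1·f_1 = 0.16 × 0.0333 = 0.005328
  π_2·f_2 = 0.67 × 0.0432 = 0.028944
  π_3·f_3 = 0.17 × 0.119 = 0.02023
Sum: 0.005328 + 0.028944 + 0.02023 = 0.054502
P(Segment 1 | x) = 0.005328 / 0.054502 ≈ 0.0978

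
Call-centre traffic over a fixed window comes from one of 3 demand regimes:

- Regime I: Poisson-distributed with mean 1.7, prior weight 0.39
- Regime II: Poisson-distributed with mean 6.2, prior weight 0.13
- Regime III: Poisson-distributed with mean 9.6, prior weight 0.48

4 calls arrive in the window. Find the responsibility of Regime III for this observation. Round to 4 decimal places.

The responsibility of component k is w_k f_k(x) divided by Σ_j w_j f_j(x).
Poisson probabilities:
  f_I = e^(−1.7)·1.7^4/4! = 0.0635746
  f_II = e^(−6.2)·6.2^4/4! = 0.124948
  f_III = e^(−9.6)·9.6^4/4! = 0.0239688
Weight by the priors:
  w_I·f_I = 0.39 × 0.0635746 = 0.0247941
  w_II·f_II = 0.13 × 0.124948 = 0.0162433
  w_III·f_III = 0.48 × 0.0239688 = 0.011505
Evidence: 0.0247941 + 0.0162433 + 0.011505 = 0.0525424
So the posterior for Regime III is 0.011505 / 0.0525424 ≈ 0.2190.

0.2190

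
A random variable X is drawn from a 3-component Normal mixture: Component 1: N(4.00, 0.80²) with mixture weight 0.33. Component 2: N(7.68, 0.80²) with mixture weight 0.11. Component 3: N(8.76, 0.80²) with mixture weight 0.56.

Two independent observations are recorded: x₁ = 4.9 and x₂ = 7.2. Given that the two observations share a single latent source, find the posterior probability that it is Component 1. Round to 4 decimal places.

0.2109

By Bayes' theorem, P(k | x) = π_k f_k(x) / Σ_j π_j f_j(x).
Since both observations come from the same component, the likelihood for component k is f_k(x₁)·f_k(x₂).
  p_1 = [(1/(0.80·√(2π)))·exp(−(4.9−4.00)²/(2·0.80²)) = 0.498678·exp(-0.63281) = 0.264846] × [0.000167288] = 4.43055e-05
  p_2 = [(1/(0.80·√(2π)))·exp(−(4.9−7.68)²/(2·0.80²)) = 0.498678·exp(-6.03781) = 0.00119023] × [0.416531] = 0.000495768
  p_3 = [(1/(0.80·√(2π)))·exp(−(4.9−8.76)²/(2·0.80²)) = 0.498678·exp(-11.64031) = 4.39032e-06] × [0.0744934] = 3.2705e-07
Weight by the priors:
  π_1·p_1 = 0.33 × 4.43055e-05 = 1.46208e-05
  π_2·p_2 = 0.11 × 0.000495768 = 5.45345e-05
  π_3·p_3 = 0.56 × 3.2705e-07 = 1.83148e-07
Denominator: 1.46208e-05 + 5.45345e-05 + 1.83148e-07 = 6.93384e-05
P(Component 1 | x) = 1.46208e-05 / 6.93384e-05 ≈ 0.2109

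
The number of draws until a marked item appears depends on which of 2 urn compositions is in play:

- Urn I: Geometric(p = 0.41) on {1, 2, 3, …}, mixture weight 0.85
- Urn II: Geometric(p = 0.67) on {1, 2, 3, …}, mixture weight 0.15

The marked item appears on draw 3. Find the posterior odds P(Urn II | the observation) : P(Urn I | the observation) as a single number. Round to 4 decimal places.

Since P(k|x) ∝ π_k f_k(x), the posterior odds are π_i f_i(x) / (π_j f_j(x)).
Geometric probabilities:
  L_I = 0.41·(1−0.41)^2 = 0.41·0.3481 = 0.142721
  L_II = 0.67·(1−0.67)^2 = 0.67·0.1089 = 0.072963
0.0109444 / 0.121313 ≈ 0.0902

0.0902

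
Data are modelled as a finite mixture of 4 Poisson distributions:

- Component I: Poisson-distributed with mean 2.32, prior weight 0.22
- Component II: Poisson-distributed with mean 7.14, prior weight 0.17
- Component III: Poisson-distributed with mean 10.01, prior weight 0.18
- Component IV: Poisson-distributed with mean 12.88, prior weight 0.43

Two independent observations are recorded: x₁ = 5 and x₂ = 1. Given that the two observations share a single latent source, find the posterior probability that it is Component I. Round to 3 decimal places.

0.958

By Bayes' theorem, P(k | x) = w_k f_k(x) / Σ_j w_j f_j(x).
Since both observations come from the same component, the likelihood for component k is f_k(x₁)·f_k(x₂).
  p_I = [e^(−2.32)·2.32^5/5! = 0.0550422] × [0.227995] = 0.0125493
  p_II = [e^(−7.14)·7.14^5/5! = 0.122588] × [0.00566025] = 0.000693878
  p_III = [e^(−10.01)·10.01^5/5! = 0.0376445] × [0.000449931] = 1.69374e-05
  p_IV = [e^(−12.88)·12.88^5/5! = 0.0075281] × [3.28249e-05] = 2.47109e-07
Multiply by the mixture weights:
  w_I·p_I = 0.22 × 0.0125493 = 0.00276085
  w_II·p_II = 0.17 × 0.000693878 = 0.000117959
  w_III·p_III = 0.18 × 1.69374e-05 = 3.04874e-06
  w_IV·p_IV = 0.43 × 2.47109e-07 = 1.06257e-07
Evidence: 0.00276085 + 0.000117959 + 3.04874e-06 + 1.06257e-07 = 0.00288197
P(Component I | data) = 0.00276085 / 0.00288197 ≈ 0.958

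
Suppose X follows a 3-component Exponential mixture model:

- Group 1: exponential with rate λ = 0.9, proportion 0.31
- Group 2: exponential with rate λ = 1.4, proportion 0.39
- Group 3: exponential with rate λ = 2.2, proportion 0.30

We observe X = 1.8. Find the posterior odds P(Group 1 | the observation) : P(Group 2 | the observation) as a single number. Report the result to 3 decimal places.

Only the two components matter; the odds are (π_i f_i(x)) / (π_j f_j(x)).
Component likelihoods at x = 1.8:
  L_1 = 0.9·e^(−0.9·1.8) = 0.9·e^(−1.6200) = 0.178109
  L_2 = 1.4·e^(−1.4·1.8) = 1.4·e^(−2.5200) = 0.112643
  L_3 = 2.2·e^(−2.2·1.8) = 2.2·e^(−3.9600) = 0.0419389
0.0552137 / 0.0439309 ≈ 1.257

1.257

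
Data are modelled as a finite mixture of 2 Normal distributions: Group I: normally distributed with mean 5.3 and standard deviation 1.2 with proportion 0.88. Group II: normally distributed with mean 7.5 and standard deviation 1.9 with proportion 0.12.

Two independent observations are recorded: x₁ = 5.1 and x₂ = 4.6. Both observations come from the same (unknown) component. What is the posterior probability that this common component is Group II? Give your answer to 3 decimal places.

0.009

By Bayes' theorem, P(k | x) = w_k f_k(x) / Σ_j w_j f_j(x).
Since both observations come from the same component, the likelihood for component k is f_k(x₁)·f_k(x₂).
  L_I = [(1/(1.2·√(2π)))·exp(−(5.1−5.3)²/(2·1.2²)) = 0.332452·exp(-0.01389) = 0.327866] × [0.280439] = 0.0919465
  L_II = [(1/(1.9·√(2π)))·exp(−(5.1−7.5)²/(2·1.9²)) = 0.209970·exp(-0.79778) = 0.0945547] × [0.0655061] = 0.00619391
Multiply by the mixture weights:
  w_I·L_I = 0.88 × 0.0919465 = 0.080913
  w_II·L_II = 0.12 × 0.00619391 = 0.000743269
Marginal: 0.080913 + 0.000743269 = 0.0816562
P(Group II | x) = 0.000743269 / 0.0816562 ≈ 0.009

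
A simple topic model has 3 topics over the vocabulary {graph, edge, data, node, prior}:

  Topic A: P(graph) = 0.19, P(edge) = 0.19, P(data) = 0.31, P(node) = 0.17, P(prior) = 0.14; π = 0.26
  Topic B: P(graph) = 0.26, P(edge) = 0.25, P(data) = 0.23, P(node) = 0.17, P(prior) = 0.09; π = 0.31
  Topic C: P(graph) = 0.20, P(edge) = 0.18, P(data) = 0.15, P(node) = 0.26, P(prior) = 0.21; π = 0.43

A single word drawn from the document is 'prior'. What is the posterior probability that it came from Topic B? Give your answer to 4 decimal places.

By Bayes' theorem, P(k | x) = π_k f_k(x) / Σ_j π_j f_j(x).
Evaluate each component's likelihood at the observed value:
  L_A = 0.14
  L_B = 0.09
  L_C = 0.21
Unnormalised posteriors:
  π_A·L_A = 0.26 × 0.14 = 0.0364
  π_B·L_B = 0.31 × 0.09 = 0.0279
  π_C·L_C = 0.43 × 0.21 = 0.0903
Denominator: 0.0364 + 0.0279 + 0.0903 = 0.1546
Responsibility of Topic B: 0.0279 / 0.1546 ≈ 0.1805

0.1805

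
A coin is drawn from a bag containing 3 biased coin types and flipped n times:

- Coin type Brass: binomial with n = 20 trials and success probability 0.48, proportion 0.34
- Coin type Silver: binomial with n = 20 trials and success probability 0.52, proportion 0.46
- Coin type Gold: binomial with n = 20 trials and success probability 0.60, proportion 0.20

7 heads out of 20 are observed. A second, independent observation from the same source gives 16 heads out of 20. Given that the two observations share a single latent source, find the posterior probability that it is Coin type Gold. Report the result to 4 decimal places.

0.2655

By Bayes' theorem, P(k | x) = w_k f_k(x) / Σ_j w_j f_j(x).
Since both observations come from the same component, the likelihood for component k is f_k(x₁)·f_k(x₂).
  L_Brass = [C(20,7)·0.48^7·0.52^13 = 77520·0.00587068·0.000203256 = 0.0925009] × [0.00281298] = 0.000260203
  L_Silver = [C(20,7)·0.52^7·0.48^13 = 77520·0.0102807·7.18019e-05 = 0.0572233] × [0.00735042] = 0.000420616
  L_Gold = [C(20,7)·0.60^7·0.40^13 = 77520·0.0279936·6.71089e-06 = 0.0145631] × [0.0349908] = 0.000509573
Weight by the priors:
  w_Brass·L_Brass = 0.34 × 0.000260203 = 8.84691e-05
  w_Silver·L_Silver = 0.46 × 0.000420616 = 0.000193483
  w_Gold·L_Gold = 0.20 × 0.000509573 = 0.000101915
Evidence: 8.84691e-05 + 0.000193483 + 0.000101915 = 0.000383867
So the posterior for Coin type Gold is 0.000101915 / 0.000383867 ≈ 0.2655.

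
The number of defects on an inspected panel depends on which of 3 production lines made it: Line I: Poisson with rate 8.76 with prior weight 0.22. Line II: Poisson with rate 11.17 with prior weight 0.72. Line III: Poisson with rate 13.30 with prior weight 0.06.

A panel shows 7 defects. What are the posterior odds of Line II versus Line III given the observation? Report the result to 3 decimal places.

29.760

Since P(k|x) ∝ P(Z=k) f_k(x), the posterior odds are P(Z=i) f_i(x) / (P(Z=j) f_j(x)).
Poisson probabilities:
  p_I = e^(−8.76)·8.76^7/7! = 0.123219
  p_II = e^(−11.17)·11.17^7/7! = 0.0606558
  p_III = e^(−13.30)·13.30^7/7! = 0.0244576
Odds = (0.72/0.06) × (0.0606558/0.0244576) = 12 × 2.48004 ≈ 29.760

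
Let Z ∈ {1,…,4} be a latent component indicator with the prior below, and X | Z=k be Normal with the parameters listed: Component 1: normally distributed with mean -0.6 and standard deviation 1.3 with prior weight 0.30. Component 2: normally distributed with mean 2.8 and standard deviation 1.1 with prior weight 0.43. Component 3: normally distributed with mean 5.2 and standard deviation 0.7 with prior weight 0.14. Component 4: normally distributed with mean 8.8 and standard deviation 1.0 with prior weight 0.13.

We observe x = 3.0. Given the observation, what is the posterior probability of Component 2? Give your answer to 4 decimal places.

0.9836

The responsibility of component k is π_k f_k(x) divided by Σ_j π_j f_j(x).
Component likelihoods at x = 3.0:
  p_1 = (1/(1.3·√(2π)))·exp(−(3.0−-0.6)²/(2·1.3²)) = 0.306879·exp(-3.83432) = 0.0066335
  p_2 = (1/(1.1·√(2π)))·exp(−(3.0−2.8)²/(2·1.1²)) = 0.362675·exp(-0.01653) = 0.356729
  p_3 = (1/(0.7·√(2π)))·exp(−(3.0−5.2)²/(2·0.7²)) = 0.569918·exp(-4.93878) = 0.00408253
  p_4 = (1/(1.0·√(2π)))·exp(−(3.0−8.8)²/(2·1.0²)) = 0.398942·exp(-16.82000) = 1.97732e-08
Unnormalised posteriors:
  π_1·p_1 = 0.30 × 0.0066335 = 0.00199005
  π_2·p_2 = 0.43 × 0.356729 = 0.153394
  π_3·p_3 = 0.14 × 0.00408253 = 0.000571554
  π_4·p_4 = 0.13 × 1.97732e-08 = 2.57052e-09
Sum: 0.00199005 + 0.153394 + 0.000571554 + 2.57052e-09 = 0.155955
P(Component 2 | 3.0) ≈ 0.9836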